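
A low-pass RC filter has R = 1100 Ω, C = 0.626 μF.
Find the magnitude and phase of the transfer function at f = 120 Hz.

Step 1 — Angular frequency: ω = 2π·120 = 754 rad/s.
Step 2 — Transfer function: H(jω) = 1/(1 + jωRC).
Step 3 — Denominator: 1 + jωRC = 1 + j·754·1100·6.26e-07 = 1 + j0.5192.
Step 4 — H = 0.7877 - j0.409.
Step 5 — Magnitude: |H| = 0.8875 (-1.0 dB); phase: φ = -27.4°.

|H| = 0.8875 (-1.0 dB), φ = -27.4°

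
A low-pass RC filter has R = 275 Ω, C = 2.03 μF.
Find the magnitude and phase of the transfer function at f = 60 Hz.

Step 1 — Angular frequency: ω = 2π·60 = 377 rad/s.
Step 2 — Transfer function: H(jω) = 1/(1 + jωRC).
Step 3 — Denominator: 1 + jωRC = 1 + j·377·275·2.03e-06 = 1 + j0.2105.
Step 4 — H = 0.9576 - j0.2015.
Step 5 — Magnitude: |H| = 0.9786 (-0.2 dB); phase: φ = -11.9°.

|H| = 0.9786 (-0.2 dB), φ = -11.9°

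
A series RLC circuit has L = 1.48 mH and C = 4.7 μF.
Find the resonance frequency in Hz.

Step 1 — Resonance condition Im(Z)=0 gives ω₀ = 1/√(LC).
Step 2 — ω₀ = 1/√(0.00148·4.7e-06) = 1.199e+04 rad/s.
Step 3 — f₀ = ω₀/(2π) = 1908 Hz.

f₀ = 1908 Hz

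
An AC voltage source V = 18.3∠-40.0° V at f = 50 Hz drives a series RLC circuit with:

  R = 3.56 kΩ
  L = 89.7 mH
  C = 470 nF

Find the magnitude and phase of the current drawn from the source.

Step 1 — Angular frequency: ω = 2π·f = 2π·50 = 314.2 rad/s.
Step 2 — Component impedances:
  R: Z = R = 3560 Ω
  L: Z = jωL = j·314.2·0.0897 = 0 + j28.18 Ω
  C: Z = 1/(jωC) = -j/(ω·C) = 0 - j6773 Ω
Step 3 — Series combination: Z_total = R + L + C = 3560 - j6744 Ω = 7626∠-62.2° Ω.
Step 4 — Source phasor: V = 18.3∠-40.0° V = 14.02 - j11.76 V.
Step 5 — Ohm's law: I = V / Z_total = (14.02 - j11.76) / (3560 - j6744) = 0.002222 + j0.0009056 A.
Step 6 — Convert to polar: |I| = 0.0024 A, ∠I = 22.2°.

I = 0.0024∠22.2° A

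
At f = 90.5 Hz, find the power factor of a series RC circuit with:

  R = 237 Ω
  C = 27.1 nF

Step 1 — Angular frequency: ω = 2π·f = 2π·90.5 = 568.6 rad/s.
Step 2 — Component impedances:
  R: Z = R = 237 Ω
  C: Z = 1/(jωC) = -j/(ω·C) = 0 - j6.489e+04 Ω
Step 3 — Series combination: Z_total = R + C = 237 - j6.489e+04 Ω = 6.489e+04∠-89.8° Ω.
Step 4 — Power factor: PF = cos(φ) = Re(Z)/|Z| = 237/6.489e+04 = 0.003652.
Step 5 — Type: Im(Z) = -6.489e+04 ⇒ leading (phase φ = -89.8°).

PF = 0.003652 (leading, φ = -89.8°)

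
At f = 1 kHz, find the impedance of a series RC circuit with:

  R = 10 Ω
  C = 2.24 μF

Step 1 — Angular frequency: ω = 2π·f = 2π·1000 = 6283 rad/s.
Step 2 — Component impedances:
  R: Z = R = 10 Ω
  C: Z = 1/(jωC) = -j/(ω·C) = 0 - j71.05 Ω
Step 3 — Series combination: Z_total = R + C = 10 - j71.05 Ω = 71.75∠-82.0° Ω.

Z = 10 - j71.05 Ω = 71.75∠-82.0° Ω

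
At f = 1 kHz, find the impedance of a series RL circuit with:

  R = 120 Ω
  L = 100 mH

Step 1 — Angular frequency: ω = 2π·f = 2π·1000 = 6283 rad/s.
Step 2 — Component impedances:
  R: Z = R = 120 Ω
  L: Z = jωL = j·6283·0.1 = 0 + j628.3 Ω
Step 3 — Series combination: Z_total = R + L = 120 + j628.3 Ω = 639.7∠79.2° Ω.

Z = 120 + j628.3 Ω = 639.7∠79.2° Ω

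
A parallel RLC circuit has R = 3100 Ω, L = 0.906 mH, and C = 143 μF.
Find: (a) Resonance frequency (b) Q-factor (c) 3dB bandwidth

Step 1 — Resonance: ω₀ = 1/√(LC) = 1/√(0.000906·0.000143) = 2778 rad/s.
Step 2 — f₀ = ω₀/(2π) = 442.2 Hz.
Step 3 — Parallel Q: Q = R/(ω₀L) = 3100/(2778·0.000906) = 1232.
Step 4 — Bandwidth: Δω = ω₀/Q = 2.256 rad/s; BW = Δω/(2π) = 0.359 Hz.

(a) f₀ = 442.2 Hz  (b) Q = 1232  (c) BW = 0.359 Hz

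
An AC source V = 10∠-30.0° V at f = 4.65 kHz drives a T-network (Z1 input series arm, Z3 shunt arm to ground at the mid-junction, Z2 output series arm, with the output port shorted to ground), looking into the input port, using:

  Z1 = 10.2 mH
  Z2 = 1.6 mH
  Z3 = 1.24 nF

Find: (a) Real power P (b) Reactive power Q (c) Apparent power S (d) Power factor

Step 1 — Angular frequency: ω = 2π·f = 2π·4650 = 2.922e+04 rad/s.
Step 2 — Component impedances:
  Z1: Z = jωL = j·2.922e+04·0.0102 = 0 + j298 Ω
  Z2: Z = jωL = j·2.922e+04·0.0016 = 0 + j46.75 Ω
  Z3: Z = 1/(jωC) = -j/(ω·C) = 0 - j2.76e+04 Ω
Step 3 — With the output port shorted to ground, the output series arm Z2 runs from the junction to ground; the shunt arm Z3 also runs from the junction to ground. They appear in parallel: Z3 || Z2 = 0 + j46.83 Ω.
Step 4 — Series with input arm Z1: Z_in = Z1 + (Z3 || Z2) = 0 + j344.8 Ω = 344.8∠90.0° Ω.
Step 5 — Source phasor: V = 10∠-30.0° V = 8.66 - j5 V.
Step 6 — Current: I = V / Z = -0.0145 - j0.02511 A = 0.029∠-120.0° A.
Step 7 — Complex power: S = V·I* = 0 + j0.29 VA.
Step 8 — Real power: P = Re(S) = 0 W.
Step 9 — Reactive power: Q = Im(S) = 0.29 VAR.
Step 10 — Apparent power: |S| = 0.29 VA.
Step 11 — Power factor: PF = P/|S| = 0 (lagging).

(a) P = 0 W  (b) Q = 0.29 VAR  (c) S = 0.29 VA  (d) PF = 0 (lagging)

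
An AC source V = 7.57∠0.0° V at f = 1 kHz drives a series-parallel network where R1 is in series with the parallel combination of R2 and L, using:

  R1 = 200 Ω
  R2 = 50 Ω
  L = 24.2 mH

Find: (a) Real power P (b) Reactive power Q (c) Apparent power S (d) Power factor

Step 1 — Angular frequency: ω = 2π·f = 2π·1000 = 6283 rad/s.
Step 2 — Component impedances:
  R1: Z = R = 200 Ω
  R2: Z = R = 50 Ω
  L: Z = jωL = j·6283·0.0242 = 0 + j152.1 Ω
Step 3 — Parallel branch: R2 || L = 1/(1/R2 + 1/L) = 45.12 + j14.84 Ω.
Step 4 — Series with R1: Z_total = R1 + (R2 || L) = 245.1 + j14.84 Ω = 245.6∠3.5° Ω.
Step 5 — Source phasor: V = 7.57∠0.0° V = 7.57 V.
Step 6 — Current: I = V / Z = 0.03077 - j0.001863 A = 0.03083∠-3.5° A.
Step 7 — Complex power: S = V·I* = 0.2329 + j0.0141 VA.
Step 8 — Real power: P = Re(S) = 0.2329 W.
Step 9 — Reactive power: Q = Im(S) = 0.0141 VAR.
Step 10 — Apparent power: |S| = 0.2334 VA.
Step 11 — Power factor: PF = P/|S| = 0.9982 (lagging).

(a) P = 0.2329 W  (b) Q = 0.0141 VAR  (c) S = 0.2334 VA  (d) PF = 0.9982 (lagging)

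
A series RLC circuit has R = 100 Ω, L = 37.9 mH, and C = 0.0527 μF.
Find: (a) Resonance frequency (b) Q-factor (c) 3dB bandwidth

Step 1 — Resonance: ω₀ = 1/√(LC) = 1/√(0.0379·5.27e-08) = 2.238e+04 rad/s.
Step 2 — f₀ = ω₀/(2π) = 3561 Hz.
Step 3 — Series Q: Q = ω₀L/R = 2.238e+04·0.0379/100 = 8.48.
Step 4 — Bandwidth: Δω = ω₀/Q = 2639 rad/s; BW = Δω/(2π) = 419.9 Hz.

(a) f₀ = 3561 Hz  (b) Q = 8.48  (c) BW = 419.9 Hz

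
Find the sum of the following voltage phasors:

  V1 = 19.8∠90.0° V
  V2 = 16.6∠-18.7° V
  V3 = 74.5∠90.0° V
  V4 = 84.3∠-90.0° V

Step 1 — Convert each phasor to rectangular form:
  V1 = 19.8·(cos(90.0°) + j·sin(90.0°)) = 0 + j19.8 V
  V2 = 16.6·(cos(-18.7°) + j·sin(-18.7°)) = 15.72 - j5.322 V
  V3 = 74.5·(cos(90.0°) + j·sin(90.0°)) = 0 + j74.5 V
  V4 = 84.3·(cos(-90.0°) + j·sin(-90.0°)) = 0 - j84.3 V
Step 2 — Sum components: V_total = 15.72 + j4.678 V.
Step 3 — Convert to polar: |V_total| = 16.4 V, ∠V_total = 16.6°.

V_total = 16.4∠16.6° V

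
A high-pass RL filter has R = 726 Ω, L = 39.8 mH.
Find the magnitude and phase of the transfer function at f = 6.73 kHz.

Step 1 — Angular frequency: ω = 2π·6730 = 4.229e+04 rad/s.
Step 2 — Transfer function: H(jω) = jωL/(R + jωL).
Step 3 — Numerator jωL = j·1683; denominator R + jωL = 726 + j1683.
Step 4 — H = 0.8431 + j0.3637.
Step 5 — Magnitude: |H| = 0.9182 (-0.7 dB); phase: φ = 23.3°.

|H| = 0.9182 (-0.7 dB), φ = 23.3°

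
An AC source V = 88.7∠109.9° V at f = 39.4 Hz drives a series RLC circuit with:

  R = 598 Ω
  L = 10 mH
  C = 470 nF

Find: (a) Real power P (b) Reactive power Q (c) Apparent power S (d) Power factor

Step 1 — Angular frequency: ω = 2π·f = 2π·39.4 = 247.6 rad/s.
Step 2 — Component impedances:
  R: Z = R = 598 Ω
  L: Z = jωL = j·247.6·0.01 = 0 + j2.476 Ω
  C: Z = 1/(jωC) = -j/(ω·C) = 0 - j8595 Ω
Step 3 — Series combination: Z_total = R + L + C = 598 - j8592 Ω = 8613∠-86.0° Ω.
Step 4 — Source phasor: V = 88.7∠109.9° V = -30.19 + j83.4 V.
Step 5 — Current: I = V / Z = -0.009904 - j0.002825 A = 0.0103∠-164.1° A.
Step 6 — Complex power: S = V·I* = 0.06342 - j0.9113 VA.
Step 7 — Real power: P = Re(S) = 0.06342 W.
Step 8 — Reactive power: Q = Im(S) = -0.9113 VAR.
Step 9 — Apparent power: |S| = 0.9135 VA.
Step 10 — Power factor: PF = P/|S| = 0.06943 (leading).

(a) P = 0.06342 W  (b) Q = -0.9113 VAR  (c) S = 0.9135 VA  (d) PF = 0.06943 (leading)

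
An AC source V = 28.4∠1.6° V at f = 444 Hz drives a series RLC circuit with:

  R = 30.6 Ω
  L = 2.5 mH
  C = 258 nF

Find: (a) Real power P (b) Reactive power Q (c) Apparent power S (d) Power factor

Step 1 — Angular frequency: ω = 2π·f = 2π·444 = 2790 rad/s.
Step 2 — Component impedances:
  R: Z = R = 30.6 Ω
  L: Z = jωL = j·2790·0.0025 = 0 + j6.974 Ω
  C: Z = 1/(jωC) = -j/(ω·C) = 0 - j1389 Ω
Step 3 — Series combination: Z_total = R + L + C = 30.6 - j1382 Ω = 1383∠-88.7° Ω.
Step 4 — Source phasor: V = 28.4∠1.6° V = 28.39 + j0.793 V.
Step 5 — Current: I = V / Z = -0.000119 + j0.02054 A = 0.02054∠90.3° A.
Step 6 — Complex power: S = V·I* = 0.01291 - j0.5832 VA.
Step 7 — Real power: P = Re(S) = 0.01291 W.
Step 8 — Reactive power: Q = Im(S) = -0.5832 VAR.
Step 9 — Apparent power: |S| = 0.5833 VA.
Step 10 — Power factor: PF = P/|S| = 0.02213 (leading).

(a) P = 0.01291 W  (b) Q = -0.5832 VAR  (c) S = 0.5833 VA  (d) PF = 0.02213 (leading)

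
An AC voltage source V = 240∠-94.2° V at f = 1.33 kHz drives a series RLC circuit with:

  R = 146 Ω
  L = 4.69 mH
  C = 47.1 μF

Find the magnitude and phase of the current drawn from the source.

Step 1 — Angular frequency: ω = 2π·f = 2π·1330 = 8357 rad/s.
Step 2 — Component impedances:
  R: Z = R = 146 Ω
  L: Z = jωL = j·8357·0.00469 = 0 + j39.19 Ω
  C: Z = 1/(jωC) = -j/(ω·C) = 0 - j2.541 Ω
Step 3 — Series combination: Z_total = R + L + C = 146 + j36.65 Ω = 150.5∠14.1° Ω.
Step 4 — Source phasor: V = 240∠-94.2° V = -17.58 - j239.4 V.
Step 5 — Ohm's law: I = V / Z_total = (-17.58 - j239.4) / (146 + j36.65) = -0.5004 - j1.514 A.
Step 6 — Convert to polar: |I| = 1.594 A, ∠I = -108.3°.

I = 1.594∠-108.3° A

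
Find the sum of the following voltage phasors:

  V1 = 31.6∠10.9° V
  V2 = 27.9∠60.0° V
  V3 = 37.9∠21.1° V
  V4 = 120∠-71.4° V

Step 1 — Convert each phasor to rectangular form:
  V1 = 31.6·(cos(10.9°) + j·sin(10.9°)) = 31.03 + j5.975 V
  V2 = 27.9·(cos(60.0°) + j·sin(60.0°)) = 13.95 + j24.16 V
  V3 = 37.9·(cos(21.1°) + j·sin(21.1°)) = 35.36 + j13.64 V
  V4 = 120·(cos(-71.4°) + j·sin(-71.4°)) = 38.28 - j113.7 V
Step 2 — Sum components: V_total = 118.6 - j69.95 V.
Step 3 — Convert to polar: |V_total| = 137.7 V, ∠V_total = -30.5°.

V_total = 137.7∠-30.5° V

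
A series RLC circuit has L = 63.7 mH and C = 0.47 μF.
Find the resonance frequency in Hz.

Step 1 — Resonance condition Im(Z)=0 gives ω₀ = 1/√(LC).
Step 2 — ω₀ = 1/√(0.0637·4.7e-07) = 5779 rad/s.
Step 3 — f₀ = ω₀/(2π) = 919.8 Hz.

f₀ = 919.8 Hz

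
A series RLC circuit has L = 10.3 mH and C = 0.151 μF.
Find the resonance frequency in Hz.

Step 1 — Resonance condition Im(Z)=0 gives ω₀ = 1/√(LC).
Step 2 — ω₀ = 1/√(0.0103·1.51e-07) = 2.536e+04 rad/s.
Step 3 — f₀ = ω₀/(2π) = 4036 Hz.

f₀ = 4036 Hz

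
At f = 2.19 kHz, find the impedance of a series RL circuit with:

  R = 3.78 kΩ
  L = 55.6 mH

Step 1 — Angular frequency: ω = 2π·f = 2π·2190 = 1.376e+04 rad/s.
Step 2 — Component impedances:
  R: Z = R = 3780 Ω
  L: Z = jωL = j·1.376e+04·0.0556 = 0 + j765.1 Ω
Step 3 — Series combination: Z_total = R + L = 3780 + j765.1 Ω = 3857∠11.4° Ω.

Z = 3780 + j765.1 Ω = 3857∠11.4° Ω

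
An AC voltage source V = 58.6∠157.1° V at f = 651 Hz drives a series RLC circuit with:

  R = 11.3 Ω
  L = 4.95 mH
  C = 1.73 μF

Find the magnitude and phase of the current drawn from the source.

Step 1 — Angular frequency: ω = 2π·f = 2π·651 = 4090 rad/s.
Step 2 — Component impedances:
  R: Z = R = 11.3 Ω
  L: Z = jωL = j·4090·0.00495 = 0 + j20.25 Ω
  C: Z = 1/(jωC) = -j/(ω·C) = 0 - j141.3 Ω
Step 3 — Series combination: Z_total = R + L + C = 11.3 - j121.1 Ω = 121.6∠-84.7° Ω.
Step 4 — Source phasor: V = 58.6∠157.1° V = -53.98 + j22.8 V.
Step 5 — Ohm's law: I = V / Z_total = (-53.98 + j22.8) / (11.3 - j121.1) = -0.228 - j0.4246 A.
Step 6 — Convert to polar: |I| = 0.4819 A, ∠I = -118.2°.

I = 0.4819∠-118.2° A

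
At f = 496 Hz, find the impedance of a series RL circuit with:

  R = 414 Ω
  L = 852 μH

Step 1 — Angular frequency: ω = 2π·f = 2π·496 = 3116 rad/s.
Step 2 — Component impedances:
  R: Z = R = 414 Ω
  L: Z = jωL = j·3116·0.000852 = 0 + j2.655 Ω
Step 3 — Series combination: Z_total = R + L = 414 + j2.655 Ω = 414∠0.4° Ω.

Z = 414 + j2.655 Ω = 414∠0.4° Ω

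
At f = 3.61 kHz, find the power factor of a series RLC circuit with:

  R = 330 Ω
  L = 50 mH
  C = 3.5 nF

Step 1 — Angular frequency: ω = 2π·f = 2π·3610 = 2.268e+04 rad/s.
Step 2 — Component impedances:
  R: Z = R = 330 Ω
  L: Z = jωL = j·2.268e+04·0.05 = 0 + j1134 Ω
  C: Z = 1/(jωC) = -j/(ω·C) = 0 - j1.26e+04 Ω
Step 3 — Series combination: Z_total = R + L + C = 330 - j1.146e+04 Ω = 1.147e+04∠-88.4° Ω.
Step 4 — Power factor: PF = cos(φ) = Re(Z)/|Z| = 330/11467 = 0.02878.
Step 5 — Type: Im(Z) = -1.146e+04 ⇒ leading (phase φ = -88.4°).

PF = 0.02878 (leading, φ = -88.4°)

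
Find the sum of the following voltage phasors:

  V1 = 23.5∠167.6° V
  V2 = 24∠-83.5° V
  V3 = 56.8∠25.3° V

Step 1 — Convert each phasor to rectangular form:
  V1 = 23.5·(cos(167.6°) + j·sin(167.6°)) = -22.95 + j5.046 V
  V2 = 24·(cos(-83.5°) + j·sin(-83.5°)) = 2.717 - j23.85 V
  V3 = 56.8·(cos(25.3°) + j·sin(25.3°)) = 51.35 + j24.27 V
Step 2 — Sum components: V_total = 31.12 + j5.474 V.
Step 3 — Convert to polar: |V_total| = 31.59 V, ∠V_total = 10.0°.

V_total = 31.59∠10.0° V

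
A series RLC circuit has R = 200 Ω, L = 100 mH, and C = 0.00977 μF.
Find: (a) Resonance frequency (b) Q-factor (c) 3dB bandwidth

Step 1 — Resonance condition Im(Z)=0 gives ω₀ = 1/√(LC).
Step 2 — ω₀ = 1/√(0.1·9.77e-09) = 3.199e+04 rad/s.
Step 3 — f₀ = ω₀/(2π) = 5092 Hz.
Step 4 — Series Q: Q = ω₀L/R = 3.199e+04·0.1/200 = 16.
Step 5 — 3dB bandwidth: Δω = ω₀/Q = 2000 rad/s; BW = Δω/(2π) = 318.3 Hz.

(a) f₀ = 5092 Hz  (b) Q = 16  (c) BW = 318.3 Hz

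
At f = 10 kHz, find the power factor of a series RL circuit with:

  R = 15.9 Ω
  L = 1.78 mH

Step 1 — Angular frequency: ω = 2π·f = 2π·1e+04 = 6.283e+04 rad/s.
Step 2 — Component impedances:
  R: Z = R = 15.9 Ω
  L: Z = jωL = j·6.283e+04·0.00178 = 0 + j111.8 Ω
Step 3 — Series combination: Z_total = R + L = 15.9 + j111.8 Ω = 113∠81.9° Ω.
Step 4 — Power factor: PF = cos(φ) = Re(Z)/|Z| = 15.9/112.965 = 0.1408.
Step 5 — Type: Im(Z) = 111.8 ⇒ lagging (phase φ = 81.9°).

PF = 0.1408 (lagging, φ = 81.9°)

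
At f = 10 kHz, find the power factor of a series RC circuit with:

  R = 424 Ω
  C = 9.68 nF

Step 1 — Angular frequency: ω = 2π·f = 2π·1e+04 = 6.283e+04 rad/s.
Step 2 — Component impedances:
  R: Z = R = 424 Ω
  C: Z = 1/(jωC) = -j/(ω·C) = 0 - j1644 Ω
Step 3 — Series combination: Z_total = R + C = 424 - j1644 Ω = 1698∠-75.5° Ω.
Step 4 — Power factor: PF = cos(φ) = Re(Z)/|Z| = 424/1698 = 0.2497.
Step 5 — Type: Im(Z) = -1644 ⇒ leading (phase φ = -75.5°).

PF = 0.2497 (leading, φ = -75.5°)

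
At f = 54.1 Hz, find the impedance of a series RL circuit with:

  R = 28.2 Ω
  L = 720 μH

Step 1 — Angular frequency: ω = 2π·f = 2π·54.1 = 339.9 rad/s.
Step 2 — Component impedances:
  R: Z = R = 28.2 Ω
  L: Z = jωL = j·339.9·0.00072 = 0 + j0.2447 Ω
Step 3 — Series combination: Z_total = R + L = 28.2 + j0.2447 Ω = 28.2∠0.5° Ω.

Z = 28.2 + j0.2447 Ω = 28.2∠0.5° Ω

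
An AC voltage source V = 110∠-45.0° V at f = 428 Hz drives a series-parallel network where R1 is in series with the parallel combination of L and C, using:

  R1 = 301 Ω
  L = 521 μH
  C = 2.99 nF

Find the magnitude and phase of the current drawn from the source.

Step 1 — Angular frequency: ω = 2π·f = 2π·428 = 2689 rad/s.
Step 2 — Component impedances:
  R1: Z = R = 301 Ω
  L: Z = jωL = j·2689·0.000521 = 0 + j1.401 Ω
  C: Z = 1/(jωC) = -j/(ω·C) = 0 - j1.244e+05 Ω
Step 3 — Parallel branch: L || C = 1/(1/L + 1/C) = 0 + j1.401 Ω.
Step 4 — Series with R1: Z_total = R1 + (L || C) = 301 + j1.401 Ω = 301∠0.3° Ω.
Step 5 — Source phasor: V = 110∠-45.0° V = 77.78 - j77.78 V.
Step 6 — Ohm's law: I = V / Z_total = (77.78 - j77.78) / (301 + j1.401) = 0.2572 - j0.2596 A.
Step 7 — Convert to polar: |I| = 0.3654 A, ∠I = -45.3°.

I = 0.3654∠-45.3° A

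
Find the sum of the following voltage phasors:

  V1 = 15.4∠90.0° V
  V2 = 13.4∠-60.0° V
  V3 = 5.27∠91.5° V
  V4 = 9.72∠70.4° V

Step 1 — Convert each phasor to rectangular form:
  V1 = 15.4·(cos(90.0°) + j·sin(90.0°)) = 0 + j15.4 V
  V2 = 13.4·(cos(-60.0°) + j·sin(-60.0°)) = 6.7 - j11.6 V
  V3 = 5.27·(cos(91.5°) + j·sin(91.5°)) = -0.138 + j5.268 V
  V4 = 9.72·(cos(70.4°) + j·sin(70.4°)) = 3.261 + j9.157 V
Step 2 — Sum components: V_total = 9.823 + j18.22 V.
Step 3 — Convert to polar: |V_total| = 20.7 V, ∠V_total = 61.7°.

V_total = 20.7∠61.7° V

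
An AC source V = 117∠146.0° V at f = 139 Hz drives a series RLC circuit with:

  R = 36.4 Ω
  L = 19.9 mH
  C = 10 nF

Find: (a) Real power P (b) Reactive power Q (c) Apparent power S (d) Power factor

Step 1 — Angular frequency: ω = 2π·f = 2π·139 = 873.4 rad/s.
Step 2 — Component impedances:
  R: Z = R = 36.4 Ω
  L: Z = jωL = j·873.4·0.0199 = 0 + j17.38 Ω
  C: Z = 1/(jωC) = -j/(ω·C) = 0 - j1.145e+05 Ω
Step 3 — Series combination: Z_total = R + L + C = 36.4 - j1.145e+05 Ω = 1.145e+05∠-90.0° Ω.
Step 4 — Source phasor: V = 117∠146.0° V = -97 + j65.43 V.
Step 5 — Current: I = V / Z = -0.0005718 - j0.0008471 A = 0.001022∠-124.0° A.
Step 6 — Complex power: S = V·I* = 3.802e-05 - j0.1196 VA.
Step 7 — Real power: P = Re(S) = 3.802e-05 W.
Step 8 — Reactive power: Q = Im(S) = -0.1196 VAR.
Step 9 — Apparent power: |S| = 0.1196 VA.
Step 10 — Power factor: PF = P/|S| = 0.000318 (leading).

(a) P = 3.802e-05 W  (b) Q = -0.1196 VAR  (c) S = 0.1196 VA  (d) PF = 0.000318 (leading)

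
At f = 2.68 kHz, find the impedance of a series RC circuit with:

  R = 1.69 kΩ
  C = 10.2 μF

Step 1 — Angular frequency: ω = 2π·f = 2π·2680 = 1.684e+04 rad/s.
Step 2 — Component impedances:
  R: Z = R = 1690 Ω
  C: Z = 1/(jωC) = -j/(ω·C) = 0 - j5.822 Ω
Step 3 — Series combination: Z_total = R + C = 1690 - j5.822 Ω = 1690∠-0.2° Ω.

Z = 1690 - j5.822 Ω = 1690∠-0.2° Ω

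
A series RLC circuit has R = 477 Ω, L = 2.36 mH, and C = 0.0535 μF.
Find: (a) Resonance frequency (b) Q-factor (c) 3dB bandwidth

Step 1 — Resonance: ω₀ = 1/√(LC) = 1/√(0.00236·5.35e-08) = 8.9e+04 rad/s.
Step 2 — f₀ = ω₀/(2π) = 1.416e+04 Hz.
Step 3 — Series Q: Q = ω₀L/R = 8.9e+04·0.00236/477 = 0.4403.
Step 4 — Bandwidth: Δω = ω₀/Q = 2.021e+05 rad/s; BW = Δω/(2π) = 3.217e+04 Hz.

(a) f₀ = 1.416e+04 Hz  (b) Q = 0.4403  (c) BW = 3.217e+04 Hz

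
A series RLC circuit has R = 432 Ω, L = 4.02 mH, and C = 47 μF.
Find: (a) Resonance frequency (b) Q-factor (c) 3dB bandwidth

Step 1 — Resonance: ω₀ = 1/√(LC) = 1/√(0.00402·4.7e-05) = 2301 rad/s.
Step 2 — f₀ = ω₀/(2π) = 366.1 Hz.
Step 3 — Series Q: Q = ω₀L/R = 2301·0.00402/432 = 0.02141.
Step 4 — Bandwidth: Δω = ω₀/Q = 1.075e+05 rad/s; BW = Δω/(2π) = 1.71e+04 Hz.

(a) f₀ = 366.1 Hz  (b) Q = 0.02141  (c) BW = 1.71e+04 Hz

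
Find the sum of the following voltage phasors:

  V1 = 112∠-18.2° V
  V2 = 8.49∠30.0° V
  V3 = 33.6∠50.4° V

Step 1 — Convert each phasor to rectangular form:
  V1 = 112·(cos(-18.2°) + j·sin(-18.2°)) = 106.4 - j34.98 V
  V2 = 8.49·(cos(30.0°) + j·sin(30.0°)) = 7.353 + j4.245 V
  V3 = 33.6·(cos(50.4°) + j·sin(50.4°)) = 21.42 + j25.89 V
Step 2 — Sum components: V_total = 135.2 - j4.847 V.
Step 3 — Convert to polar: |V_total| = 135.3 V, ∠V_total = -2.1°.

V_total = 135.3∠-2.1° V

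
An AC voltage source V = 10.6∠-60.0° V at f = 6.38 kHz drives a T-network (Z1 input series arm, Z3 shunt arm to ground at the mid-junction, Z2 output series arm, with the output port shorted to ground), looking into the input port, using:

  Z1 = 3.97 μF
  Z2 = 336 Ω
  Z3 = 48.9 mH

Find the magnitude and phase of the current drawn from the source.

Step 1 — Angular frequency: ω = 2π·f = 2π·6380 = 4.009e+04 rad/s.
Step 2 — Component impedances:
  Z1: Z = 1/(jωC) = -j/(ω·C) = 0 - j6.284 Ω
  Z2: Z = R = 336 Ω
  Z3: Z = jωL = j·4.009e+04·0.0489 = 0 + j1960 Ω
Step 3 — With the output port shorted to ground, the output series arm Z2 runs from the junction to ground; the shunt arm Z3 also runs from the junction to ground. They appear in parallel: Z3 || Z2 = 326.4 + j55.95 Ω.
Step 4 — Series with input arm Z1: Z_in = Z1 + (Z3 || Z2) = 326.4 + j49.67 Ω = 330.2∠8.7° Ω.
Step 5 — Source phasor: V = 10.6∠-60.0° V = 5.3 - j9.18 V.
Step 6 — Ohm's law: I = V / Z_total = (5.3 - j9.18) / (326.4 + j49.67) = 0.01169 - j0.0299 A.
Step 7 — Convert to polar: |I| = 0.0321 A, ∠I = -68.7°.

I = 0.0321∠-68.7° A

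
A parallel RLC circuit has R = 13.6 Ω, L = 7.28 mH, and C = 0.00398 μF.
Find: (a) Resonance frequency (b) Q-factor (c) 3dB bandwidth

Step 1 — Resonance: ω₀ = 1/√(LC) = 1/√(0.00728·3.98e-09) = 1.858e+05 rad/s.
Step 2 — f₀ = ω₀/(2π) = 2.957e+04 Hz.
Step 3 — Parallel Q: Q = R/(ω₀L) = 13.6/(1.858e+05·0.00728) = 0.01006.
Step 4 — Bandwidth: Δω = ω₀/Q = 1.847e+07 rad/s; BW = Δω/(2π) = 2.94e+06 Hz.

(a) f₀ = 2.957e+04 Hz  (b) Q = 0.01006  (c) BW = 2.94e+06 Hz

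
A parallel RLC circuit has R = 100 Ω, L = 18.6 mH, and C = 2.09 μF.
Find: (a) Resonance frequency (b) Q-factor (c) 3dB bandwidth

Step 1 — Resonance: ω₀ = 1/√(LC) = 1/√(0.0186·2.09e-06) = 5072 rad/s.
Step 2 — f₀ = ω₀/(2π) = 807.2 Hz.
Step 3 — Parallel Q: Q = R/(ω₀L) = 100/(5072·0.0186) = 1.06.
Step 4 — Bandwidth: Δω = ω₀/Q = 4785 rad/s; BW = Δω/(2π) = 761.5 Hz.

(a) f₀ = 807.2 Hz  (b) Q = 1.06  (c) BW = 761.5 Hz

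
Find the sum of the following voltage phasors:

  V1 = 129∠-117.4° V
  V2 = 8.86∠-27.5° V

Step 1 — Convert each phasor to rectangular form:
  V1 = 129·(cos(-117.4°) + j·sin(-117.4°)) = -59.37 - j114.5 V
  V2 = 8.86·(cos(-27.5°) + j·sin(-27.5°)) = 7.859 - j4.091 V
Step 2 — Sum components: V_total = -51.51 - j118.6 V.
Step 3 — Convert to polar: |V_total| = 129.3 V, ∠V_total = -113.5°.

V_total = 129.3∠-113.5° V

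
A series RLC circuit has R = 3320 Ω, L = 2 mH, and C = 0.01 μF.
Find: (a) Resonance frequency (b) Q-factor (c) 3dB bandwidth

Step 1 — Resonance condition Im(Z)=0 gives ω₀ = 1/√(LC).
Step 2 — ω₀ = 1/√(0.002·1e-08) = 2.236e+05 rad/s.
Step 3 — f₀ = ω₀/(2π) = 3.559e+04 Hz.
Step 4 — Series Q: Q = ω₀L/R = 2.236e+05·0.002/3320 = 0.1347.
Step 5 — 3dB bandwidth: Δω = ω₀/Q = 1.66e+06 rad/s; BW = Δω/(2π) = 2.642e+05 Hz.

(a) f₀ = 3.559e+04 Hz  (b) Q = 0.1347  (c) BW = 2.642e+05 Hz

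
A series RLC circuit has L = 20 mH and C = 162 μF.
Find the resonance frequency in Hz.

Step 1 — Resonance condition Im(Z)=0 gives ω₀ = 1/√(LC).
Step 2 — ω₀ = 1/√(0.02·0.000162) = 555.6 rad/s.
Step 3 — f₀ = ω₀/(2π) = 88.42 Hz.

f₀ = 88.42 Hz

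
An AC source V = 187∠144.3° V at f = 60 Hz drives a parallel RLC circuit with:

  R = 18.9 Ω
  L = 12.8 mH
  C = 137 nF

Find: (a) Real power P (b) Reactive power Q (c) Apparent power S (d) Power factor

Step 1 — Angular frequency: ω = 2π·f = 2π·60 = 377 rad/s.
Step 2 — Component impedances:
  R: Z = R = 18.9 Ω
  L: Z = jωL = j·377·0.0128 = 0 + j4.825 Ω
  C: Z = 1/(jωC) = -j/(ω·C) = 0 - j1.936e+04 Ω
Step 3 — Parallel combination: 1/Z_total = 1/R + 1/L + 1/C; Z_total = 1.157 + j4.531 Ω = 4.677∠75.7° Ω.
Step 4 — Source phasor: V = 187∠144.3° V = -151.9 + j109.1 V.
Step 5 — Current: I = V / Z = 14.57 + j37.24 A = 39.99∠68.6° A.
Step 6 — Complex power: S = V·I* = 1850 + j7245 VA.
Step 7 — Real power: P = Re(S) = 1850 W.
Step 8 — Reactive power: Q = Im(S) = 7245 VAR.
Step 9 — Apparent power: |S| = 7477 VA.
Step 10 — Power factor: PF = P/|S| = 0.2474 (lagging).

(a) P = 1850 W  (b) Q = 7245 VAR  (c) S = 7477 VA  (d) PF = 0.2474 (lagging)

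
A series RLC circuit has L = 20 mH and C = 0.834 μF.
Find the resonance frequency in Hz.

Step 1 — Resonance condition Im(Z)=0 gives ω₀ = 1/√(LC).
Step 2 — ω₀ = 1/√(0.02·8.34e-07) = 7743 rad/s.
Step 3 — f₀ = ω₀/(2π) = 1232 Hz.

f₀ = 1232 Hz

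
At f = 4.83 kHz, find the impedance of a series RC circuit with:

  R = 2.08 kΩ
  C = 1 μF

Step 1 — Angular frequency: ω = 2π·f = 2π·4830 = 3.035e+04 rad/s.
Step 2 — Component impedances:
  R: Z = R = 2080 Ω
  C: Z = 1/(jωC) = -j/(ω·C) = 0 - j32.95 Ω
Step 3 — Series combination: Z_total = R + C = 2080 - j32.95 Ω = 2080∠-0.9° Ω.

Z = 2080 - j32.95 Ω = 2080∠-0.9° Ω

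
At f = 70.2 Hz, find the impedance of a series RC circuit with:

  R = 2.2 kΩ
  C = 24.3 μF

Step 1 — Angular frequency: ω = 2π·f = 2π·70.2 = 441.1 rad/s.
Step 2 — Component impedances:
  R: Z = R = 2200 Ω
  C: Z = 1/(jωC) = -j/(ω·C) = 0 - j93.3 Ω
Step 3 — Series combination: Z_total = R + C = 2200 - j93.3 Ω = 2202∠-2.4° Ω.

Z = 2200 - j93.3 Ω = 2202∠-2.4° Ω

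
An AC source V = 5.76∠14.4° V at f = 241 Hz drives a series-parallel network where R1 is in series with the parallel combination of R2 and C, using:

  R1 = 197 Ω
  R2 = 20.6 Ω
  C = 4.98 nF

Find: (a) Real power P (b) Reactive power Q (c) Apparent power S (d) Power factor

Step 1 — Angular frequency: ω = 2π·f = 2π·241 = 1514 rad/s.
Step 2 — Component impedances:
  R1: Z = R = 197 Ω
  R2: Z = R = 20.6 Ω
  C: Z = 1/(jωC) = -j/(ω·C) = 0 - j1.326e+05 Ω
Step 3 — Parallel branch: R2 || C = 1/(1/R2 + 1/C) = 20.6 - j0.0032 Ω.
Step 4 — Series with R1: Z_total = R1 + (R2 || C) = 217.6 - j0.0032 Ω = 217.6∠-0.0° Ω.
Step 5 — Source phasor: V = 5.76∠14.4° V = 5.579 + j1.432 V.
Step 6 — Current: I = V / Z = 0.02564 + j0.006583 A = 0.02647∠14.4° A.
Step 7 — Complex power: S = V·I* = 0.1525 - j2.242e-06 VA.
Step 8 — Real power: P = Re(S) = 0.1525 W.
Step 9 — Reactive power: Q = Im(S) = -2.242e-06 VAR.
Step 10 — Apparent power: |S| = 0.1525 VA.
Step 11 — Power factor: PF = P/|S| = 1 (leading).

(a) P = 0.1525 W  (b) Q = -2.242e-06 VAR  (c) S = 0.1525 VA  (d) PF = 1 (leading)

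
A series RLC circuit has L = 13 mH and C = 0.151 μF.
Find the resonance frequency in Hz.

Step 1 — Resonance condition Im(Z)=0 gives ω₀ = 1/√(LC).
Step 2 — ω₀ = 1/√(0.013·1.51e-07) = 2.257e+04 rad/s.
Step 3 — f₀ = ω₀/(2π) = 3592 Hz.

f₀ = 3592 Hz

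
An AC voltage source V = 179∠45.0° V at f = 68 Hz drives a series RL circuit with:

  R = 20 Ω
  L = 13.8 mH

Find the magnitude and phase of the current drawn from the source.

Step 1 — Angular frequency: ω = 2π·f = 2π·68 = 427.3 rad/s.
Step 2 — Component impedances:
  R: Z = R = 20 Ω
  L: Z = jωL = j·427.3·0.0138 = 0 + j5.896 Ω
Step 3 — Series combination: Z_total = R + L = 20 + j5.896 Ω = 20.85∠16.4° Ω.
Step 4 — Source phasor: V = 179∠45.0° V = 126.6 + j126.6 V.
Step 5 — Ohm's law: I = V / Z_total = (126.6 + j126.6) / (20 + j5.896) = 7.539 + j4.106 A.
Step 6 — Convert to polar: |I| = 8.585 A, ∠I = 28.6°.

I = 8.585∠28.6° A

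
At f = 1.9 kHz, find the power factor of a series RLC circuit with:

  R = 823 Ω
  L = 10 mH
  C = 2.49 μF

Step 1 — Angular frequency: ω = 2π·f = 2π·1900 = 1.194e+04 rad/s.
Step 2 — Component impedances:
  R: Z = R = 823 Ω
  L: Z = jωL = j·1.194e+04·0.01 = 0 + j119.4 Ω
  C: Z = 1/(jωC) = -j/(ω·C) = 0 - j33.64 Ω
Step 3 — Series combination: Z_total = R + L + C = 823 + j85.74 Ω = 827.5∠5.9° Ω.
Step 4 — Power factor: PF = cos(φ) = Re(Z)/|Z| = 823/827.5 = 0.9946.
Step 5 — Type: Im(Z) = 85.74 ⇒ lagging (phase φ = 5.9°).

PF = 0.9946 (lagging, φ = 5.9°)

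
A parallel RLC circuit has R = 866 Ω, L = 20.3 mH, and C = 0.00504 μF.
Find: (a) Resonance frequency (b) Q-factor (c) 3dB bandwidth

Step 1 — Resonance: ω₀ = 1/√(LC) = 1/√(0.0203·5.04e-09) = 9.886e+04 rad/s.
Step 2 — f₀ = ω₀/(2π) = 1.573e+04 Hz.
Step 3 — Parallel Q: Q = R/(ω₀L) = 866/(9.886e+04·0.0203) = 0.4315.
Step 4 — Bandwidth: Δω = ω₀/Q = 2.291e+05 rad/s; BW = Δω/(2π) = 3.646e+04 Hz.

(a) f₀ = 1.573e+04 Hz  (b) Q = 0.4315  (c) BW = 3.646e+04 Hz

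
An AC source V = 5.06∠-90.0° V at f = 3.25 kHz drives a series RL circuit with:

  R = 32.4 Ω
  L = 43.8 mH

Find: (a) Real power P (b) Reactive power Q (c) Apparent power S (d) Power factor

Step 1 — Angular frequency: ω = 2π·f = 2π·3250 = 2.042e+04 rad/s.
Step 2 — Component impedances:
  R: Z = R = 32.4 Ω
  L: Z = jωL = j·2.042e+04·0.0438 = 0 + j894.4 Ω
Step 3 — Series combination: Z_total = R + L = 32.4 + j894.4 Ω = 895∠87.9° Ω.
Step 4 — Source phasor: V = 5.06∠-90.0° V = 0 - j5.06 V.
Step 5 — Current: I = V / Z = -0.00565 - j0.0002047 A = 0.005654∠-177.9° A.
Step 6 — Complex power: S = V·I* = 0.001036 + j0.02859 VA.
Step 7 — Real power: P = Re(S) = 0.001036 W.
Step 8 — Reactive power: Q = Im(S) = 0.02859 VAR.
Step 9 — Apparent power: |S| = 0.02861 VA.
Step 10 — Power factor: PF = P/|S| = 0.0362 (lagging).

(a) P = 0.001036 W  (b) Q = 0.02859 VAR  (c) S = 0.02861 VA  (d) PF = 0.0362 (lagging)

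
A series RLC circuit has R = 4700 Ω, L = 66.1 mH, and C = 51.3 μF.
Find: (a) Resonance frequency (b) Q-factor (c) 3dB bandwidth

Step 1 — Resonance condition Im(Z)=0 gives ω₀ = 1/√(LC).
Step 2 — ω₀ = 1/√(0.0661·5.13e-05) = 543.1 rad/s.
Step 3 — f₀ = ω₀/(2π) = 86.43 Hz.
Step 4 — Series Q: Q = ω₀L/R = 543.1·0.0661/4700 = 0.007637.
Step 5 — 3dB bandwidth: Δω = ω₀/Q = 7.11e+04 rad/s; BW = Δω/(2π) = 1.132e+04 Hz.

(a) f₀ = 86.43 Hz  (b) Q = 0.007637  (c) BW = 1.132e+04 Hz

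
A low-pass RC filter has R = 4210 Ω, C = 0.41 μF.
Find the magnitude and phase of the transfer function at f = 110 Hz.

Step 1 — Angular frequency: ω = 2π·110 = 691.2 rad/s.
Step 2 — Transfer function: H(jω) = 1/(1 + jωRC).
Step 3 — Denominator: 1 + jωRC = 1 + j·691.2·4210·4.1e-07 = 1 + j1.193.
Step 4 — H = 0.4127 - j0.4923.
Step 5 — Magnitude: |H| = 0.6424 (-3.8 dB); phase: φ = -50.0°.

|H| = 0.6424 (-3.8 dB), φ = -50.0°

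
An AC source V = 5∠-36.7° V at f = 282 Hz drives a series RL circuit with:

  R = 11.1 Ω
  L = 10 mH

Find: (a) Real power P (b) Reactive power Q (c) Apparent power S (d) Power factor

Step 1 — Angular frequency: ω = 2π·f = 2π·282 = 1772 rad/s.
Step 2 — Component impedances:
  R: Z = R = 11.1 Ω
  L: Z = jωL = j·1772·0.01 = 0 + j17.72 Ω
Step 3 — Series combination: Z_total = R + L = 11.1 + j17.72 Ω = 20.91∠57.9° Ω.
Step 4 — Source phasor: V = 5∠-36.7° V = 4.009 - j2.988 V.
Step 5 — Current: I = V / Z = -0.01932 - j0.2384 A = 0.2391∠-94.6° A.
Step 6 — Complex power: S = V·I* = 0.6348 + j1.013 VA.
Step 7 — Real power: P = Re(S) = 0.6348 W.
Step 8 — Reactive power: Q = Im(S) = 1.013 VAR.
Step 9 — Apparent power: |S| = 1.196 VA.
Step 10 — Power factor: PF = P/|S| = 0.5309 (lagging).

(a) P = 0.6348 W  (b) Q = 1.013 VAR  (c) S = 1.196 VA  (d) PF = 0.5309 (lagging)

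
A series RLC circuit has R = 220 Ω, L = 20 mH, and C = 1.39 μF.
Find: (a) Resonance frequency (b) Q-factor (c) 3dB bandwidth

Step 1 — Resonance: ω₀ = 1/√(LC) = 1/√(0.02·1.39e-06) = 5998 rad/s.
Step 2 — f₀ = ω₀/(2π) = 954.5 Hz.
Step 3 — Series Q: Q = ω₀L/R = 5998·0.02/220 = 0.5452.
Step 4 — Bandwidth: Δω = ω₀/Q = 1.1e+04 rad/s; BW = Δω/(2π) = 1751 Hz.

(a) f₀ = 954.5 Hz  (b) Q = 0.5452  (c) BW = 1751 Hz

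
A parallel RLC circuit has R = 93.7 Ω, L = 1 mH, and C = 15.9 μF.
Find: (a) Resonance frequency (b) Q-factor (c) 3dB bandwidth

Step 1 — Resonance: ω₀ = 1/√(LC) = 1/√(0.001·1.59e-05) = 7931 rad/s.
Step 2 — f₀ = ω₀/(2π) = 1262 Hz.
Step 3 — Parallel Q: Q = R/(ω₀L) = 93.7/(7931·0.001) = 11.82.
Step 4 — Bandwidth: Δω = ω₀/Q = 671.2 rad/s; BW = Δω/(2π) = 106.8 Hz.

(a) f₀ = 1262 Hz  (b) Q = 11.82  (c) BW = 106.8 Hz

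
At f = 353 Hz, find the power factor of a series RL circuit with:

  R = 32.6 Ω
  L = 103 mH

Step 1 — Angular frequency: ω = 2π·f = 2π·353 = 2218 rad/s.
Step 2 — Component impedances:
  R: Z = R = 32.6 Ω
  L: Z = jωL = j·2218·0.103 = 0 + j228.5 Ω
Step 3 — Series combination: Z_total = R + L = 32.6 + j228.5 Ω = 230.8∠81.9° Ω.
Step 4 — Power factor: PF = cos(φ) = Re(Z)/|Z| = 32.6/230.76 = 0.1413.
Step 5 — Type: Im(Z) = 228.5 ⇒ lagging (phase φ = 81.9°).

PF = 0.1413 (lagging, φ = 81.9°)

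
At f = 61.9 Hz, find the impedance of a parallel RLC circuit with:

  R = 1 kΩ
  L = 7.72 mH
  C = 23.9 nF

Step 1 — Angular frequency: ω = 2π·f = 2π·61.9 = 388.9 rad/s.
Step 2 — Component impedances:
  R: Z = R = 1000 Ω
  L: Z = jωL = j·388.9·0.00772 = 0 + j3.003 Ω
  C: Z = 1/(jωC) = -j/(ω·C) = 0 - j1.076e+05 Ω
Step 3 — Parallel combination: 1/Z_total = 1/R + 1/L + 1/C; Z_total = 0.009016 + j3.003 Ω = 3.003∠89.8° Ω.

Z = 0.009016 + j3.003 Ω = 3.003∠89.8° Ω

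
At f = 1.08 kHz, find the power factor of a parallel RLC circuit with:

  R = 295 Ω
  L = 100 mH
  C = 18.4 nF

Step 1 — Angular frequency: ω = 2π·f = 2π·1080 = 6786 rad/s.
Step 2 — Component impedances:
  R: Z = R = 295 Ω
  L: Z = jωL = j·6786·0.1 = 0 + j678.6 Ω
  C: Z = 1/(jωC) = -j/(ω·C) = 0 - j8009 Ω
Step 3 — Parallel combination: 1/Z_total = 1/R + 1/L + 1/C; Z_total = 254.7 + j101.3 Ω = 274.1∠21.7° Ω.
Step 4 — Power factor: PF = cos(φ) = Re(Z)/|Z| = 254.68/274.1 = 0.9291.
Step 5 — Type: Im(Z) = 101.3 ⇒ lagging (phase φ = 21.7°).

PF = 0.9291 (lagging, φ = 21.7°)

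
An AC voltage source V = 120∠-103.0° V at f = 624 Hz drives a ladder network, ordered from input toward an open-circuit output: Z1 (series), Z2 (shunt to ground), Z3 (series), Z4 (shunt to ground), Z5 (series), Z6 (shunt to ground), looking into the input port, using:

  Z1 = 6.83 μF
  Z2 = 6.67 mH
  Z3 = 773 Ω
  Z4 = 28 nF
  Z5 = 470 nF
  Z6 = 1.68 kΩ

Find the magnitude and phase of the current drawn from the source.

Step 1 — Angular frequency: ω = 2π·f = 2π·624 = 3921 rad/s.
Step 2 — Component impedances:
  Z1: Z = 1/(jωC) = -j/(ω·C) = 0 - j37.34 Ω
  Z2: Z = jωL = j·3921·0.00667 = 0 + j26.15 Ω
  Z3: Z = R = 773 Ω
  Z4: Z = 1/(jωC) = -j/(ω·C) = 0 - j9109 Ω
  Z5: Z = 1/(jωC) = -j/(ω·C) = 0 - j542.7 Ω
  Z6: Z = R = 1680 Ω
Step 3 — Ladder network (open output): work backward from the far end, alternating series and parallel combinations. Z_in = 0.2768 - j11.1 Ω = 11.1∠-88.6° Ω.
Step 4 — Source phasor: V = 120∠-103.0° V = -26.99 - j116.9 V.
Step 5 — Ohm's law: I = V / Z_total = (-26.99 - j116.9) / (0.2768 - j11.1) = 10.47 - j2.693 A.
Step 6 — Convert to polar: |I| = 10.81 A, ∠I = -14.4°.

I = 10.81∠-14.4° A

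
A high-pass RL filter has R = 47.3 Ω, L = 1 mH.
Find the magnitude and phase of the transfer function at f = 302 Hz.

Step 1 — Angular frequency: ω = 2π·302 = 1898 rad/s.
Step 2 — Transfer function: H(jω) = jωL/(R + jωL).
Step 3 — Numerator jωL = j·1.898; denominator R + jωL = 47.3 + j1.898.
Step 4 — H = 0.001607 + j0.04005.
Step 5 — Magnitude: |H| = 0.04008 (-27.9 dB); phase: φ = 87.7°.

|H| = 0.04008 (-27.9 dB), φ = 87.7°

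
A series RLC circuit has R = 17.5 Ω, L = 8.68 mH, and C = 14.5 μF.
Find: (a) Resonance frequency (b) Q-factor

Step 1 — Resonance condition Im(Z)=0 gives ω₀ = 1/√(LC).
Step 2 — ω₀ = 1/√(0.00868·1.45e-05) = 2819 rad/s.
Step 3 — f₀ = ω₀/(2π) = 448.6 Hz.
Step 4 — Series Q: Q = ω₀L/R = 2819·0.00868/17.5 = 1.398.

(a) f₀ = 448.6 Hz  (b) Q = 1.398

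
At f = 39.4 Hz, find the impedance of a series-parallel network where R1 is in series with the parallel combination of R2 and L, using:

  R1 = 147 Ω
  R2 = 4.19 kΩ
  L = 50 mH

Step 1 — Angular frequency: ω = 2π·f = 2π·39.4 = 247.6 rad/s.
Step 2 — Component impedances:
  R1: Z = R = 147 Ω
  R2: Z = R = 4190 Ω
  L: Z = jωL = j·247.6·0.05 = 0 + j12.38 Ω
Step 3 — Parallel branch: R2 || L = 1/(1/R2 + 1/L) = 0.03657 + j12.38 Ω.
Step 4 — Series with R1: Z_total = R1 + (R2 || L) = 147 + j12.38 Ω = 147.6∠4.8° Ω.

Z = 147 + j12.38 Ω = 147.6∠4.8° Ω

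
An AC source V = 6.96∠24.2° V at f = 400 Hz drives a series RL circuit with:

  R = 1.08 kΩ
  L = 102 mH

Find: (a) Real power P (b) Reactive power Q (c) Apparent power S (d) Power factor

Step 1 — Angular frequency: ω = 2π·f = 2π·400 = 2513 rad/s.
Step 2 — Component impedances:
  R: Z = R = 1080 Ω
  L: Z = jωL = j·2513·0.102 = 0 + j256.4 Ω
Step 3 — Series combination: Z_total = R + L = 1080 + j256.4 Ω = 1110∠13.4° Ω.
Step 4 — Source phasor: V = 6.96∠24.2° V = 6.348 + j2.853 V.
Step 5 — Current: I = V / Z = 0.006158 + j0.00118 A = 0.00627∠10.8° A.
Step 6 — Complex power: S = V·I* = 0.04246 + j0.01008 VA.
Step 7 — Real power: P = Re(S) = 0.04246 W.
Step 8 — Reactive power: Q = Im(S) = 0.01008 VAR.
Step 9 — Apparent power: |S| = 0.04364 VA.
Step 10 — Power factor: PF = P/|S| = 0.973 (lagging).

(a) P = 0.04246 W  (b) Q = 0.01008 VAR  (c) S = 0.04364 VA  (d) PF = 0.973 (lagging)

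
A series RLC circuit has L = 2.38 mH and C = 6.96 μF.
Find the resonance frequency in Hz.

Step 1 — Resonance condition Im(Z)=0 gives ω₀ = 1/√(LC).
Step 2 — ω₀ = 1/√(0.00238·6.96e-06) = 7770 rad/s.
Step 3 — f₀ = ω₀/(2π) = 1237 Hz.

f₀ = 1237 Hz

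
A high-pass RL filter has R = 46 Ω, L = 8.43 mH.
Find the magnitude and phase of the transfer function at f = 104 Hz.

Step 1 — Angular frequency: ω = 2π·104 = 653.5 rad/s.
Step 2 — Transfer function: H(jω) = jωL/(R + jωL).
Step 3 — Numerator jωL = j·5.509; denominator R + jωL = 46 + j5.509.
Step 4 — H = 0.01414 + j0.1181.
Step 5 — Magnitude: |H| = 0.1189 (-18.5 dB); phase: φ = 83.2°.

|H| = 0.1189 (-18.5 dB), φ = 83.2°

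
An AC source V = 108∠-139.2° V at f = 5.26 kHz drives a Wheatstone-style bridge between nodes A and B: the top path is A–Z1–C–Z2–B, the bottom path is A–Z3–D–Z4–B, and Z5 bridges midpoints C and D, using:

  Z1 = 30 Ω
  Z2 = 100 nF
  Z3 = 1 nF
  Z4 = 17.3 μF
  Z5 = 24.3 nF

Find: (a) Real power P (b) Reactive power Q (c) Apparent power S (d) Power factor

Step 1 — Angular frequency: ω = 2π·f = 2π·5260 = 3.305e+04 rad/s.
Step 2 — Component impedances:
  Z1: Z = R = 30 Ω
  Z2: Z = 1/(jωC) = -j/(ω·C) = 0 - j302.6 Ω
  Z3: Z = 1/(jωC) = -j/(ω·C) = 0 - j3.026e+04 Ω
  Z4: Z = 1/(jωC) = -j/(ω·C) = 0 - j1.749 Ω
  Z5: Z = 1/(jωC) = -j/(ω·C) = 0 - j1245 Ω
Step 3 — Bridge requires nodal analysis (the Z5 bridge couples midpoints C and D, so the two paths cannot be reduced to a simple series/parallel combination). Setting node B to ground and injecting 1 A at node A, the 3-node admittance system at A, C, D solves to V_A = Z_AB = 29.52 - j241.6 Ω = 243.4∠-83.0° Ω.
Step 4 — Source phasor: V = 108∠-139.2° V = -81.76 - j70.57 V.
Step 5 — Current: I = V / Z = 0.2471 - j0.3686 A = 0.4438∠-56.2° A.
Step 6 — Complex power: S = V·I* = 5.814 - j47.57 VA.
Step 7 — Real power: P = Re(S) = 5.814 W.
Step 8 — Reactive power: Q = Im(S) = -47.57 VAR.
Step 9 — Apparent power: |S| = 47.93 VA.
Step 10 — Power factor: PF = P/|S| = 0.1213 (leading).

(a) P = 5.814 W  (b) Q = -47.57 VAR  (c) S = 47.93 VA  (d) PF = 0.1213 (leading)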